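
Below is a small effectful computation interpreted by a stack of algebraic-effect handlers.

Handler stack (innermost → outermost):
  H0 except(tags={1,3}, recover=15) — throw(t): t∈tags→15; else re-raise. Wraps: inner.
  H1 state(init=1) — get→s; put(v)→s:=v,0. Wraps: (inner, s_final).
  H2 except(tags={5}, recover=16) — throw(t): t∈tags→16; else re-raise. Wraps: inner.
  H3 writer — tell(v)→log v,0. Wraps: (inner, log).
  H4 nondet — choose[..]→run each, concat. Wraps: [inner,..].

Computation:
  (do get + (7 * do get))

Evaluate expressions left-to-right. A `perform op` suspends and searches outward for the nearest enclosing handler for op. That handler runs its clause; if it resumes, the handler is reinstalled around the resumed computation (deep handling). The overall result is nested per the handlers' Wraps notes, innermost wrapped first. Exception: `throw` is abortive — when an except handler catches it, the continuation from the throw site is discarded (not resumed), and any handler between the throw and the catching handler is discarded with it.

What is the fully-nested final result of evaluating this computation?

Answer: [((8, 1), ())]

Step-by-step:
get @ H1 ⇒ 1
get @ H1 ⇒ 1
H0 returns 8
H1 returns (8, 1)
H2 returns (8, 1)
H3 returns ((8, 1), ())
H4 returns [((8, 1), ())]
= [((8, 1), ())]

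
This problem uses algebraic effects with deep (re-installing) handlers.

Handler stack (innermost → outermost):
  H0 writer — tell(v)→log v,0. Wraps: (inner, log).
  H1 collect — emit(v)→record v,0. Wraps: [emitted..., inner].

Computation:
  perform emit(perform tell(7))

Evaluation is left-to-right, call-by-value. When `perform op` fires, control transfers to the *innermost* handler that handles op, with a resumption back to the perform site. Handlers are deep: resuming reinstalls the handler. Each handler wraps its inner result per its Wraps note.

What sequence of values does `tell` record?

Answer: (7)

Evaluation trace:
tell(7) @ H0 ⇒ log+=7
emit(0) @ H1 ⇒ out+=0
H0 returns (0, (7))
H1 returns [0, (0, (7))]
= [0, (0, (7))]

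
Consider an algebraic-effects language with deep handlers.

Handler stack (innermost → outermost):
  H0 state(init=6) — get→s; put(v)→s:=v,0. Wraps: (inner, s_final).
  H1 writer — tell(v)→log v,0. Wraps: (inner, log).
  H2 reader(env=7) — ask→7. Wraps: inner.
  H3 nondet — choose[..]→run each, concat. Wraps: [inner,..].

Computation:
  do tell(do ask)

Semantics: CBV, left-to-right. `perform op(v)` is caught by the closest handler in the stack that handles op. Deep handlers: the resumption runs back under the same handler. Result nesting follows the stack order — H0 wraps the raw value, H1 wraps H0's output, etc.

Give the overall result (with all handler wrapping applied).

Working:
ask @ H2 ⇒ 7
tell(7) @ H1 ⇒ log+=7
H0 returns (0, 6)
H1 returns ((0, 6), (7))
H2 returns ((0, 6), (7))
H3 returns [((0, 6), (7))]
= [((0, 6), (7))]

Answer: [((0, 6), (7))]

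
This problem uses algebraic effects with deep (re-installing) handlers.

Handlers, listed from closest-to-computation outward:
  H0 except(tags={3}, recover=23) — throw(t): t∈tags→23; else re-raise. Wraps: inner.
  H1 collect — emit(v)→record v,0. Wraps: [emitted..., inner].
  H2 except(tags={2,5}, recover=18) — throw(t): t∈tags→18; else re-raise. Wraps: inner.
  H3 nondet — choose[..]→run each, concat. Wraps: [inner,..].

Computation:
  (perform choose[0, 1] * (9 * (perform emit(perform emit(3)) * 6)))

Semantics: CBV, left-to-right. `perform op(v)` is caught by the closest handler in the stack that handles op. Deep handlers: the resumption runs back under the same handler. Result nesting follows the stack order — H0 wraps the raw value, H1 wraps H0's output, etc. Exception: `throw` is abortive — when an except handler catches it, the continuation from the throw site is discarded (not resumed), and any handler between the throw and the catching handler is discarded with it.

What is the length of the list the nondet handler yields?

Step-by-step:
choose[0, 1] @ H3
  branch[0] choose=0:
    emit(3) @ H1 ⇒ out+=3
    emit(0) @ H1 ⇒ out+=0
    H0 returns 0
    H1 returns [3, 0, 0]
    H2 returns [3, 0, 0]
    H3 returns [[3, 0, 0]]
  branch[1] choose=1:
    emit(3) @ H1 ⇒ out+=3
    emit(0) @ H1 ⇒ out+=0
    H0 returns 0
    H1 returns [3, 0, 0]
    H2 returns [3, 0, 0]
    H3 returns [[3, 0, 0]]
= [[3, 0, 0], [3, 0, 0]]

Answer: 2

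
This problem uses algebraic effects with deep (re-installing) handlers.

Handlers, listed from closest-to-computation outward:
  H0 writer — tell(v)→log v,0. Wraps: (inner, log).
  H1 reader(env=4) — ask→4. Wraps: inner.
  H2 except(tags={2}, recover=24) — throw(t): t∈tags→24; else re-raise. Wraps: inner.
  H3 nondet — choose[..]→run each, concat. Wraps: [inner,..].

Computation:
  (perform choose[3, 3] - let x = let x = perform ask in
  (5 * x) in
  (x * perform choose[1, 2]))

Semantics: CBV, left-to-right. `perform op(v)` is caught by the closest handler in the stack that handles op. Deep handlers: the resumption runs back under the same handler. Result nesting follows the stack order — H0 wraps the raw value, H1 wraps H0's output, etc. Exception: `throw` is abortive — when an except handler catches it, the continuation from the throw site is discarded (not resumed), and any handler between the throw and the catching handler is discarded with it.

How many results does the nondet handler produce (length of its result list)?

Answer: 4

Evaluation trace:
choose[3, 3] @ H3
  branch[0] choose=3:
    ask @ H1 ⇒ 4
    choose[1, 2] @ H3
      branch[0] choose=1:
        H0 returns (-17, ())
        H1 returns (-17, ())
        H2 returns (-17, ())
        H3 returns [(-17, ())]
      branch[1] choose=2:
        H0 returns (-37, ())
        H1 returns (-37, ())
        H2 returns (-37, ())
        H3 returns [(-37, ())]
  branch[1] choose=3:
    ask @ H1 ⇒ 4
    choose[1, 2] @ H3
      branch[0] choose=1:
        H0 returns (-17, ())
        H1 returns (-17, ())
        H2 returns (-17, ())
        H3 returns [(-17, ())]
      branch[1] choose=2:
        H0 returns (-37, ())
        H1 returns (-37, ())
        H2 returns (-37, ())
        H3 returns [(-37, ())]
= [(-17, ()), (-37, ()), (-17, ()), (-37, ())]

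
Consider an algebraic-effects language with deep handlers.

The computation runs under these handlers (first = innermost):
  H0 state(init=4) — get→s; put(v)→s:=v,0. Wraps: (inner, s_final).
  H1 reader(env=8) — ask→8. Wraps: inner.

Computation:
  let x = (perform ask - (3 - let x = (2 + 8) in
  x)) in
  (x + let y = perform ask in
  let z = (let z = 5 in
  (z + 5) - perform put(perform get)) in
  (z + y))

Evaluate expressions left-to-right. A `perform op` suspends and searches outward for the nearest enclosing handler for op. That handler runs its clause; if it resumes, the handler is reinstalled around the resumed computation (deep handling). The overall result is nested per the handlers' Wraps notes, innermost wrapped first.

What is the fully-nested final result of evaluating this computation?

Answer: (33, 4)

Working:
ask @ H1 ⇒ 8
ask @ H1 ⇒ 8
get @ H0 ⇒ 4
put(4) @ H0 ⇒ s:=4
H0 returns (33, 4)
H1 returns (33, 4)
= (33, 4)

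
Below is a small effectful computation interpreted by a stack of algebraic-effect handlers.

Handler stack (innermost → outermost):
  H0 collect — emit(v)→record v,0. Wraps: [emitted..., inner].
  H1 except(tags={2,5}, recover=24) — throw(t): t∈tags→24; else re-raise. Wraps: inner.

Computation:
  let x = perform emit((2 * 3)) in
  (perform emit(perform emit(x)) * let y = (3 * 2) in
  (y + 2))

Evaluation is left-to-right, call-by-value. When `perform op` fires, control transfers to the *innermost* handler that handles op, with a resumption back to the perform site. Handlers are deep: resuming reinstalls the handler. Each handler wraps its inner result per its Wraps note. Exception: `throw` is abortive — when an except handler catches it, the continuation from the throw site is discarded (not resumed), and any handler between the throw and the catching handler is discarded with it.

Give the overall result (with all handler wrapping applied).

Answer: [6, 0, 0, 0]

Step-by-step:
emit(6) @ H0 ⇒ out+=6
emit(0) @ H0 ⇒ out+=0
emit(0) @ H0 ⇒ out+=0
H0 returns [6, 0, 0, 0]
H1 returns [6, 0, 0, 0]
= [6, 0, 0, 0]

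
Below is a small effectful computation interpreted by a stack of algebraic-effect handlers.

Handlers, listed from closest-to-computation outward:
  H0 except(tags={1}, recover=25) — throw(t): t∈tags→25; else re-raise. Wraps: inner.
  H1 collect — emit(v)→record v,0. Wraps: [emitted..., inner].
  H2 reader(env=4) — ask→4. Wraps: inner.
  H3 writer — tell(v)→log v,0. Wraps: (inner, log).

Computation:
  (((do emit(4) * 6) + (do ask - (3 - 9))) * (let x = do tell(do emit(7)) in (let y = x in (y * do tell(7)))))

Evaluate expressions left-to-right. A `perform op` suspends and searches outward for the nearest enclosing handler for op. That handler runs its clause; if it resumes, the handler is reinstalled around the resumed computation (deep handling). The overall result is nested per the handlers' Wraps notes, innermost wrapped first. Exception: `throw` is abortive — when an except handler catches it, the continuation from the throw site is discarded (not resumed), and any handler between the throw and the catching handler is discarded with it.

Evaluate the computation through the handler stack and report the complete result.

Answer: ([4, 7, 0], (0, 7))

Evaluation trace:
emit(4) @ H1 ⇒ out+=4
ask @ H2 ⇒ 4
emit(7) @ H1 ⇒ out+=7
tell(0) @ H3 ⇒ log+=0
tell(7) @ H3 ⇒ log+=7
H0 returns 0
H1 returns [4, 7, 0]
H2 returns [4, 7, 0]
H3 returns ([4, 7, 0], (0, 7))
= ([4, 7, 0], (0, 7))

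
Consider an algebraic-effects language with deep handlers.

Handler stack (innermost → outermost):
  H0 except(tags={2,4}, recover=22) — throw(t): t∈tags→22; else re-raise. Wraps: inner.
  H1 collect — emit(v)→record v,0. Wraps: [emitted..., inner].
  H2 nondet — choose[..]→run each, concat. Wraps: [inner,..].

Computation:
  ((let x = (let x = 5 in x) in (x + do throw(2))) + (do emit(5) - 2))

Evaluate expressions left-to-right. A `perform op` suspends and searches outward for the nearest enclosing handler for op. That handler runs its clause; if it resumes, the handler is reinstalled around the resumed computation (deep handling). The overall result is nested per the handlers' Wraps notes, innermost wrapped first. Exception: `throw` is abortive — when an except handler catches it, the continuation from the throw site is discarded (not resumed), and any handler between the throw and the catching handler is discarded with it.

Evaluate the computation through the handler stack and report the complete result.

Answer: [[22]]

Working:
throw(2) @ H0 caught ⇒ 22
H1 returns [22]
H2 returns [[22]]
= [[22]]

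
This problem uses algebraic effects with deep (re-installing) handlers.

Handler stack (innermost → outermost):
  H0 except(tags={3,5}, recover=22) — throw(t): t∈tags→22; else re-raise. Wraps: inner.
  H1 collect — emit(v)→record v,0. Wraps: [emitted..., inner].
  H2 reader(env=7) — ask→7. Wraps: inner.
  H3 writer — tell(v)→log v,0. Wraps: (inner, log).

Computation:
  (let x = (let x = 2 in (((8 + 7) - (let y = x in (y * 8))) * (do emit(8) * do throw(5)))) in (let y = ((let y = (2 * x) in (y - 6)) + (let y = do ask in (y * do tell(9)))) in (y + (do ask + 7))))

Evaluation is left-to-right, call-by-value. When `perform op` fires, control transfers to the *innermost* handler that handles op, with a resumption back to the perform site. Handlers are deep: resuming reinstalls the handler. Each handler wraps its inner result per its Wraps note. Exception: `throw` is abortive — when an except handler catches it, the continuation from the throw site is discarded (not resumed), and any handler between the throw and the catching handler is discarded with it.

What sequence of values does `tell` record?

Step-by-step:
emit(8) @ H1 ⇒ out+=8
throw(5) @ H0 caught ⇒ 22
H1 returns [8, 22]
H2 returns [8, 22]
H3 returns ([8, 22], ())
= ([8, 22], ())

Answer: ()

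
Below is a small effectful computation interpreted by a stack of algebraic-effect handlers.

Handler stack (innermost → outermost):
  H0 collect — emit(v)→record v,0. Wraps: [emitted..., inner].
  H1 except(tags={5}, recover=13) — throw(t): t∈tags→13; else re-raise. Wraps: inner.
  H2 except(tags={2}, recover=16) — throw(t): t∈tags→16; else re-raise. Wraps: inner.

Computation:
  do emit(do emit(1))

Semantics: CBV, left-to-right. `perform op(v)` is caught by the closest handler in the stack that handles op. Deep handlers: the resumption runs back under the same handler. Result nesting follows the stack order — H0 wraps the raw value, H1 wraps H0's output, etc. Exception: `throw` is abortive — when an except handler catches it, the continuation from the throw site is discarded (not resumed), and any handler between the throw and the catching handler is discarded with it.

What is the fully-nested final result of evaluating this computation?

Answer: [1, 0, 0]

Working:
emit(1) @ H0 ⇒ out+=1
emit(0) @ H0 ⇒ out+=0
H0 returns [1, 0, 0]
H1 returns [1, 0, 0]
H2 returns [1, 0, 0]
= [1, 0, 0]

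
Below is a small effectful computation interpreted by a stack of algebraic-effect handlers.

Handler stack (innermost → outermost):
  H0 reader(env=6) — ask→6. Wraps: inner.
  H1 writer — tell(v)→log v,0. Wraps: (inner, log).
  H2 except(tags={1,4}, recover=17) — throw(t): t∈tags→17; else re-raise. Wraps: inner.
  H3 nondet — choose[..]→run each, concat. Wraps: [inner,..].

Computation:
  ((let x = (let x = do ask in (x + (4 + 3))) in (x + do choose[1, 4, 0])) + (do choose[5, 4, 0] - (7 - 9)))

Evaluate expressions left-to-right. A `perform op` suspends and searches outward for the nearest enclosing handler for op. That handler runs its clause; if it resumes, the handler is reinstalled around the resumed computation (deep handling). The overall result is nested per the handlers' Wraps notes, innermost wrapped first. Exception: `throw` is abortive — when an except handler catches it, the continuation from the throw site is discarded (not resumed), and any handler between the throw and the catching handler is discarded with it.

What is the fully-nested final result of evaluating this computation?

Answer: [(21, ()), (20, ()), (16, ()), (24, ()), (23, ()), (19, ()), (20, ()), (19, ()), (15, ())]

Step-by-step:
ask @ H0 ⇒ 6
choose[1, 4, 0] @ H3
  branch[0] choose=1:
    choose[5, 4, 0] @ H3
      branch[0] choose=5:
        H0 returns 21
        H1 returns (21, ())
        H2 returns (21, ())
        H3 returns [(21, ())]
      branch[1] choose=4:
        H0 returns 20
        H1 returns (20, ())
        H2 returns (20, ())
        H3 returns [(20, ())]
      branch[2] choose=0:
        H0 returns 16
        H1 returns (16, ())
        H2 returns (16, ())
        H3 returns [(16, ())]
  branch[1] choose=4:
    choose[5, 4, 0] @ H3
      branch[0] choose=5:
        H0 returns 24
        H1 returns (24, ())
        H2 returns (24, ())
        H3 returns [(24, ())]
      branch[1] choose=4:
        H0 returns 23
        H1 returns (23, ())
        H2 returns (23, ())
        H3 returns [(23, ())]
      branch[2] choose=0:
        H0 returns 19
        H1 returns (19, ())
        H2 returns (19, ())
        H3 returns [(19, ())]
  branch[2] choose=0:
    choose[5, 4, 0] @ H3
      branch[0] choose=5:
        H0 returns 20
        H1 returns (20, ())
        H2 returns (20, ())
        H3 returns [(20, ())]
      branch[1] choose=4:
        H0 returns 19
        H1 returns (19, ())
        H2 returns (19, ())
        H3 returns [(19, ())]
      branch[2] choose=0:
        H0 returns 15
        H1 returns (15, ())
        H2 returns (15, ())
        H3 returns [(15, ())]
= [(21, ()), (20, ()), (16, ()), (24, ()), (23, ()), (19, ()), (20, ()), (19, ()), (15, ())]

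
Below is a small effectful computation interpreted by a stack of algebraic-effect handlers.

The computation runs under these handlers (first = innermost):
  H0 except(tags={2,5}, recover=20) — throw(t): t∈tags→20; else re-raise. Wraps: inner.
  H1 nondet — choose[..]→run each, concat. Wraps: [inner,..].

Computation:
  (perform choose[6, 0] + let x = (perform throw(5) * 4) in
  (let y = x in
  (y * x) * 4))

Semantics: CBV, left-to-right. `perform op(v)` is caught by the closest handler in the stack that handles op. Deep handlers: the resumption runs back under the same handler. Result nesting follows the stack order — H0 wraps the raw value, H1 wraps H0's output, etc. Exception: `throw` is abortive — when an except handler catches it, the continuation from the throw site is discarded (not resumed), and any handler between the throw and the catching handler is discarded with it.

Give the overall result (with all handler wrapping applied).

Answer: [20, 20]

Step-by-step:
choose[6, 0] @ H1
  branch[0] choose=6:
    throw(5) @ H0 caught ⇒ 20
    H1 returns [20]
  branch[1] choose=0:
    throw(5) @ H0 caught ⇒ 20
    H1 returns [20]
= [20, 20]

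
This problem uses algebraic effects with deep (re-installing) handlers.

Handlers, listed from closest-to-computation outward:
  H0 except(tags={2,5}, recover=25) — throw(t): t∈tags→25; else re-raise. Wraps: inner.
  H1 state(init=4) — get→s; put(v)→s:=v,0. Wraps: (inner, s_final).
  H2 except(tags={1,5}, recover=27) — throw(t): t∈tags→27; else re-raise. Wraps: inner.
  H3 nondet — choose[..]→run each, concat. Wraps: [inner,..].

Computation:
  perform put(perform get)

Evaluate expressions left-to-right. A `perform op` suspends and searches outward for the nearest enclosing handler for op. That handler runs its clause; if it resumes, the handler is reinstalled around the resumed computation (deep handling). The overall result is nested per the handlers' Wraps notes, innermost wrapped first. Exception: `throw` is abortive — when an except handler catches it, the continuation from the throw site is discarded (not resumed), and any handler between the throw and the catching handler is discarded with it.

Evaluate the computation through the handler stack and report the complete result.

Working:
get @ H1 ⇒ 4
put(4) @ H1 ⇒ s:=4
H0 returns 0
H1 returns (0, 4)
H2 returns (0, 4)
H3 returns [(0, 4)]
= [(0, 4)]

Answer: [(0, 4)]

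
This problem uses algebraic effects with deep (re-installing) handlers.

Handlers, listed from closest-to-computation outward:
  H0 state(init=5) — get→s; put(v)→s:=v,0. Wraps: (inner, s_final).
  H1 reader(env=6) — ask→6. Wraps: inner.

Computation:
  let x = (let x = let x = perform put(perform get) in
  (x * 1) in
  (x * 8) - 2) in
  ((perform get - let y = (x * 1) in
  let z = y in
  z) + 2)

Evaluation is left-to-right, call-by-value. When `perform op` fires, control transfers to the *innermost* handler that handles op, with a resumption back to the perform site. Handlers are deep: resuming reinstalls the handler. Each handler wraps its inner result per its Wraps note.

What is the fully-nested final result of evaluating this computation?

Answer: (9, 5)

Step-by-step:
get @ H0 ⇒ 5
put(5) @ H0 ⇒ s:=5
get @ H0 ⇒ 5
H0 returns (9, 5)
H1 returns (9, 5)
= (9, 5)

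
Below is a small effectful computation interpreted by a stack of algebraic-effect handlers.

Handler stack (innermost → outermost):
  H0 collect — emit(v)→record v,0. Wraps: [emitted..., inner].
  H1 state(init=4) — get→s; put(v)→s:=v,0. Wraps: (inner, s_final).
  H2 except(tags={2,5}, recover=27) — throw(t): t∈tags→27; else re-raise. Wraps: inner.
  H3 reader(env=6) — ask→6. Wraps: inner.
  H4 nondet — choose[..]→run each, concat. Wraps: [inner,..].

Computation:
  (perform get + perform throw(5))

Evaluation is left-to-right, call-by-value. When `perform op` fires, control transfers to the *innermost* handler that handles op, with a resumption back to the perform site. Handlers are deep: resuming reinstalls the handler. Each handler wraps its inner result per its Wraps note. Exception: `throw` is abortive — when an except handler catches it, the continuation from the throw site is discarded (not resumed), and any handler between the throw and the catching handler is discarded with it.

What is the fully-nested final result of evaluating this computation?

Answer: [27]

Working:
get @ H1 ⇒ 4
throw(5) @ H2 caught ⇒ 27
H3 returns 27
H4 returns [27]
= [27]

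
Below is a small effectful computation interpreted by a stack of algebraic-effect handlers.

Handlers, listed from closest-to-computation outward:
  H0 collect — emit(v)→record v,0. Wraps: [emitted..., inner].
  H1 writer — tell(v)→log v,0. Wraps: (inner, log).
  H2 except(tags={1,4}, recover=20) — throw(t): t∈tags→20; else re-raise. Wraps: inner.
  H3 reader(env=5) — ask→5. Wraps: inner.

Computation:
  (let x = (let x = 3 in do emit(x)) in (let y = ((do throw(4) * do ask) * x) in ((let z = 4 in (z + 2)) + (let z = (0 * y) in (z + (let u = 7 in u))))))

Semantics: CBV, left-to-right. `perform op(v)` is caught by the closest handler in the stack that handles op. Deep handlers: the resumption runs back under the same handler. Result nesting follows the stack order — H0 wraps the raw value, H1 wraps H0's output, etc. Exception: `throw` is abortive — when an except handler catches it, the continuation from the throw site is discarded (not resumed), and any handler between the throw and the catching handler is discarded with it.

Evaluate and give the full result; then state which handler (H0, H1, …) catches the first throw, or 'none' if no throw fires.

Answer: 20 ; first throw caught by: H2

Evaluation trace:
emit(3) @ H0 ⇒ out+=3
throw(4) @ H2 caught ⇒ 20
H3 returns 20
= 20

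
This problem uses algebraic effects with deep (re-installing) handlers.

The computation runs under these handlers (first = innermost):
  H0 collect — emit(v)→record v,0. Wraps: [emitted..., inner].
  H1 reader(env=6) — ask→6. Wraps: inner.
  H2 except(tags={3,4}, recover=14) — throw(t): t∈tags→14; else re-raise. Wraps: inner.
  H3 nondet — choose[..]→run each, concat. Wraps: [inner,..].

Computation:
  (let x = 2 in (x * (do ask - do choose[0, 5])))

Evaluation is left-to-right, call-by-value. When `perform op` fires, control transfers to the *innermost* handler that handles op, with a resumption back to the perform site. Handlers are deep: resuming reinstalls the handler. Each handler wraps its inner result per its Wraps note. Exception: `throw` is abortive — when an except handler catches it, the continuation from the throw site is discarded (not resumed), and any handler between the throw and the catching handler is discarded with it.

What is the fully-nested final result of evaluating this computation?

Answer: [[12], [2]]

Working:
ask @ H1 ⇒ 6
choose[0, 5] @ H3
  branch[0] choose=0:
    H0 returns [12]
    H1 returns [12]
    H2 returns [12]
    H3 returns [[12]]
  branch[1] choose=5:
    H0 returns [2]
    H1 returns [2]
    H2 returns [2]
    H3 returns [[2]]
= [[12], [2]]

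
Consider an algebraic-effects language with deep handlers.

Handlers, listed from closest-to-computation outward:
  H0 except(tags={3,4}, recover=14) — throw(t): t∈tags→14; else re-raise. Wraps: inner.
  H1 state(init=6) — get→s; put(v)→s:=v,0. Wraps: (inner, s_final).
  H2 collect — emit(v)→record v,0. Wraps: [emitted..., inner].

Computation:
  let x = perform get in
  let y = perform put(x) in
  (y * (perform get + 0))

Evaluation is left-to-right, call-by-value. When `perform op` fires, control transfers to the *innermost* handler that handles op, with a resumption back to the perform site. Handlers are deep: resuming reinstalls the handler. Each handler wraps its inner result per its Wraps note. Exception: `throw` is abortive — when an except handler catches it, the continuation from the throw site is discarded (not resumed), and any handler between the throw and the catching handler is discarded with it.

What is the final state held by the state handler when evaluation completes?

Answer: 6

Step-by-step:
get @ H1 ⇒ 6
put(6) @ H1 ⇒ s:=6
get @ H1 ⇒ 6
H0 returns 0
H1 returns (0, 6)
H2 returns [(0, 6)]
= [(0, 6)]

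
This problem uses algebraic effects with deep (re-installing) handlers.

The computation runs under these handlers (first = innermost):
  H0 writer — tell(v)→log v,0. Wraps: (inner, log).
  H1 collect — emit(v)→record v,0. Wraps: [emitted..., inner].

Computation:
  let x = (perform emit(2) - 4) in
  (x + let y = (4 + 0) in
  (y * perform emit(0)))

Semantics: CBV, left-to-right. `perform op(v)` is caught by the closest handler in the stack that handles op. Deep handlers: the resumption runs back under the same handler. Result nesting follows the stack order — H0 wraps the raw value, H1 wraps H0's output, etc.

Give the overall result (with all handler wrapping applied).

Evaluation trace:
emit(2) @ H1 ⇒ out+=2
emit(0) @ H1 ⇒ out+=0
H0 returns (-4, ())
H1 returns [2, 0, (-4, ())]
= [2, 0, (-4, ())]

Answer: [2, 0, (-4, ())]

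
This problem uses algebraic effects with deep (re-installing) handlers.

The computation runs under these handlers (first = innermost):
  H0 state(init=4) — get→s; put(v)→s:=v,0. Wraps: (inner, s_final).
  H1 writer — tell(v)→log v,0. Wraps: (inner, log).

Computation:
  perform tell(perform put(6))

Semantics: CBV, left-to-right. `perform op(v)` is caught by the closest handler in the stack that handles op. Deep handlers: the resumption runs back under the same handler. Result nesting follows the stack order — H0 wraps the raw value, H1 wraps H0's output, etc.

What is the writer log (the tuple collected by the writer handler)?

Evaluation trace:
put(6) @ H0 ⇒ s:=6
tell(0) @ H1 ⇒ log+=0
H0 returns (0, 6)
H1 returns ((0, 6), (0))
= ((0, 6), (0))

Answer: (0)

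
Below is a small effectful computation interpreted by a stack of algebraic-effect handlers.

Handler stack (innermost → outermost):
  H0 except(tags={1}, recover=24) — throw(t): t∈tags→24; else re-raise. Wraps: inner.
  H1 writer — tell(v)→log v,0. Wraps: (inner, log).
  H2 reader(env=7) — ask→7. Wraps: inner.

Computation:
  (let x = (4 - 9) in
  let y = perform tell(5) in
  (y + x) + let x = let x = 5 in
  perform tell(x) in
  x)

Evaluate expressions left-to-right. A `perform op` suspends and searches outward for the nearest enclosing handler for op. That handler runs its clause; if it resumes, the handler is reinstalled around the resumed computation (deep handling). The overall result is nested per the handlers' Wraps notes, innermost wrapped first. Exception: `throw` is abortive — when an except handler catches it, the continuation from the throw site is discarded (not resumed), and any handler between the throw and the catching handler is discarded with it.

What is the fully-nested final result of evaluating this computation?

Step-by-step:
tell(5) @ H1 ⇒ log+=5
tell(5) @ H1 ⇒ log+=5
H0 returns -5
H1 returns (-5, (5, 5))
H2 returns (-5, (5, 5))
= (-5, (5, 5))

Answer: (-5, (5, 5))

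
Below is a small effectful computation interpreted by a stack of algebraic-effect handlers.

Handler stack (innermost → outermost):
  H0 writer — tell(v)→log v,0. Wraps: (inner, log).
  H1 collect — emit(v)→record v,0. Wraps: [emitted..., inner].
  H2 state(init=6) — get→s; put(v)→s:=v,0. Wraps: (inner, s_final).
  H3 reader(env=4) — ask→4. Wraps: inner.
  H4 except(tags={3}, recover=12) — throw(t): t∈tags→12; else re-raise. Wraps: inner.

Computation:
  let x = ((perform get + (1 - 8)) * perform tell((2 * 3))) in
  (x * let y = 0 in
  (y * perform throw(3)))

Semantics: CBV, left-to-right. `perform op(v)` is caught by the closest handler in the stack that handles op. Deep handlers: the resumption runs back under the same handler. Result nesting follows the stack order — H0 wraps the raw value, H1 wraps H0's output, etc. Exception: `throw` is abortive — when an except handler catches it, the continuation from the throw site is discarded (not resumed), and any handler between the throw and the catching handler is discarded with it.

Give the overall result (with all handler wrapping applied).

Answer: 12

Working:
get @ H2 ⇒ 6
tell(6) @ H0 ⇒ log+=6
throw(3) @ H4 caught ⇒ 12
= 12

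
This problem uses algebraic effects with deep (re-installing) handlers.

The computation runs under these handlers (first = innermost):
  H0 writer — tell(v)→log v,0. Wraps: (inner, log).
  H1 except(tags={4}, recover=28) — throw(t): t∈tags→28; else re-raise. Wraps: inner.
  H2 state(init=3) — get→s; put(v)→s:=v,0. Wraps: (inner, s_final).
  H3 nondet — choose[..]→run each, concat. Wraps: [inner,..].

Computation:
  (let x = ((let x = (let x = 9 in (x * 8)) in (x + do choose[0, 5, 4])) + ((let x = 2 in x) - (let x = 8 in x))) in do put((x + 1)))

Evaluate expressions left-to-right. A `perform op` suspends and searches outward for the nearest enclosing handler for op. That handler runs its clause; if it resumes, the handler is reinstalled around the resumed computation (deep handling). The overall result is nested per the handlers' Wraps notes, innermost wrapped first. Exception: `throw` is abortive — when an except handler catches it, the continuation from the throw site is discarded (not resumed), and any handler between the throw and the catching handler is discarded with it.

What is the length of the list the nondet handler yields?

Answer: 3

Working:
choose[0, 5, 4] @ H3
  branch[0] choose=0:
    put(67) @ H2 ⇒ s:=67
    H0 returns (0, ())
    H1 returns (0, ())
    H2 returns ((0, ()), 67)
    H3 returns [((0, ()), 67)]
  branch[1] choose=5:
    put(72) @ H2 ⇒ s:=72
    H0 returns (0, ())
    H1 returns (0, ())
    H2 returns ((0, ()), 72)
    H3 returns [((0, ()), 72)]
  branch[2] choose=4:
    put(71) @ H2 ⇒ s:=71
    H0 returns (0, ())
    H1 returns (0, ())
    H2 returns ((0, ()), 71)
    H3 returns [((0, ()), 71)]
= [((0, ()), 67), ((0, ()), 72), ((0, ()), 71)]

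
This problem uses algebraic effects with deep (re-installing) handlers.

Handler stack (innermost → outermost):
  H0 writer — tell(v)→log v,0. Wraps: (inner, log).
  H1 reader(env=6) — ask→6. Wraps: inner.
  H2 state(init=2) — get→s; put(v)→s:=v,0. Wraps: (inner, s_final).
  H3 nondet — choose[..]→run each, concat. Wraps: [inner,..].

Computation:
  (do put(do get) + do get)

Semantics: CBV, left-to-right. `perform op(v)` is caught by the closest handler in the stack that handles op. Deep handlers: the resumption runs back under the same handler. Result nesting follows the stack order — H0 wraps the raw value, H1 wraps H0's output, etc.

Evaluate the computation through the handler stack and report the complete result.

Step-by-step:
get @ H2 ⇒ 2
put(2) @ H2 ⇒ s:=2
get @ H2 ⇒ 2
H0 returns (2, ())
H1 returns (2, ())
H2 returns ((2, ()), 2)
H3 returns [((2, ()), 2)]
= [((2, ()), 2)]

Answer: [((2, ()), 2)]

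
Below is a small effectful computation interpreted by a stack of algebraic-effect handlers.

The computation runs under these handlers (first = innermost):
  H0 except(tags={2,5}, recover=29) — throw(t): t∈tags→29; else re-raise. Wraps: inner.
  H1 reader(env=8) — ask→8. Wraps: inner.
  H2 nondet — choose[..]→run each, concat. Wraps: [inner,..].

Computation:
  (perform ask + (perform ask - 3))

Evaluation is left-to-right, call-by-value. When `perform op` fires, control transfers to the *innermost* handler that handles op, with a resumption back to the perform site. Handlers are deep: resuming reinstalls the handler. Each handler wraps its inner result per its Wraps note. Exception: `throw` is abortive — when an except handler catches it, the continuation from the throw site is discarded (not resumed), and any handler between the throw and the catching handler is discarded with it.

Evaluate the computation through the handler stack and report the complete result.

Step-by-step:
ask @ H1 ⇒ 8
ask @ H1 ⇒ 8
H0 returns 13
H1 returns 13
H2 returns [13]
= [13]

Answer: [13]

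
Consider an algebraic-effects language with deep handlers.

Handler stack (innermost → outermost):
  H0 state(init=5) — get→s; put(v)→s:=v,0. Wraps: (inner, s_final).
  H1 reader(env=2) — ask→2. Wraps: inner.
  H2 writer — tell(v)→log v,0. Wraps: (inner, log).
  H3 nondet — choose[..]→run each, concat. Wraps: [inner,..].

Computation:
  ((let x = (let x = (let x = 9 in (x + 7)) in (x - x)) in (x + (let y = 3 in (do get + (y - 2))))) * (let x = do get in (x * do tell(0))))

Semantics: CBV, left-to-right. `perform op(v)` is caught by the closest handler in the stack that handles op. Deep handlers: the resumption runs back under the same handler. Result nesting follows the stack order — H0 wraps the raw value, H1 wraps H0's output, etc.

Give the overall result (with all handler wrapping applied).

Step-by-step:
get @ H0 ⇒ 5
get @ H0 ⇒ 5
tell(0) @ H2 ⇒ log+=0
H0 returns (0, 5)
H1 returns (0, 5)
H2 returns ((0, 5), (0))
H3 returns [((0, 5), (0))]
= [((0, 5), (0))]

Answer: [((0, 5), (0))]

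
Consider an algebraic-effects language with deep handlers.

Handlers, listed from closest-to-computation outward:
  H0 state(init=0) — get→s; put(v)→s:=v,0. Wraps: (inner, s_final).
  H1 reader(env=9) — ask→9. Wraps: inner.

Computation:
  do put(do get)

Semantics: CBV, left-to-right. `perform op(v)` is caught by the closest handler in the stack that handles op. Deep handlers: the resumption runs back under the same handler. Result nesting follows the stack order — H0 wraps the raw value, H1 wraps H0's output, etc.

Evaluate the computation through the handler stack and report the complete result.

Answer: (0, 0)

Working:
get @ H0 ⇒ 0
put(0) @ H0 ⇒ s:=0
H0 returns (0, 0)
H1 returns (0, 0)
= (0, 0)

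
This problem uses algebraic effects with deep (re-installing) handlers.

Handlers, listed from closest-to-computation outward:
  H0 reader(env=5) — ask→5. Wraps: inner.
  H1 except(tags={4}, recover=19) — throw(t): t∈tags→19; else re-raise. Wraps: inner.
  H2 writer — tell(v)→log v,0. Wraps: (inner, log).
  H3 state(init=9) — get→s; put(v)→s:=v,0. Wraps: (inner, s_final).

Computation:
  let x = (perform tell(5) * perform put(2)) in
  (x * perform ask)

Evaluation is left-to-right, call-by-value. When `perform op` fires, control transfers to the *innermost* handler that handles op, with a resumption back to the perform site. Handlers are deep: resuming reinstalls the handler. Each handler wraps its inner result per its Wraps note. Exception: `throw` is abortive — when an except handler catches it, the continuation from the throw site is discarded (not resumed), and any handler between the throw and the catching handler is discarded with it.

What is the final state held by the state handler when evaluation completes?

Answer: 2

Working:
tell(5) @ H2 ⇒ log+=5
put(2) @ H3 ⇒ s:=2
ask @ H0 ⇒ 5
H0 returns 0
H1 returns 0
H2 returns (0, (5))
H3 returns ((0, (5)), 2)
= ((0, (5)), 2)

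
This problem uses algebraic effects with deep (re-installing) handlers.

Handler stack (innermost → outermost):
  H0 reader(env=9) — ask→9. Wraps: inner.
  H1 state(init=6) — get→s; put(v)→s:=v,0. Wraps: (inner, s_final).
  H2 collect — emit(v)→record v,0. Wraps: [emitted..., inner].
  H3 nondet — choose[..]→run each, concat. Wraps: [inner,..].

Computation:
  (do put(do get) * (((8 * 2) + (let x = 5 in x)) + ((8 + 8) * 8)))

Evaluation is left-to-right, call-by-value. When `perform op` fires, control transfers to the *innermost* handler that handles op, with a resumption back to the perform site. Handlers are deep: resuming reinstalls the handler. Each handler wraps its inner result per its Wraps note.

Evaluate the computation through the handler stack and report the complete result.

Answer: [[(0, 6)]]

Step-by-step:
get @ H1 ⇒ 6
put(6) @ H1 ⇒ s:=6
H0 returns 0
H1 returns (0, 6)
H2 returns [(0, 6)]
H3 returns [[(0, 6)]]
= [[(0, 6)]]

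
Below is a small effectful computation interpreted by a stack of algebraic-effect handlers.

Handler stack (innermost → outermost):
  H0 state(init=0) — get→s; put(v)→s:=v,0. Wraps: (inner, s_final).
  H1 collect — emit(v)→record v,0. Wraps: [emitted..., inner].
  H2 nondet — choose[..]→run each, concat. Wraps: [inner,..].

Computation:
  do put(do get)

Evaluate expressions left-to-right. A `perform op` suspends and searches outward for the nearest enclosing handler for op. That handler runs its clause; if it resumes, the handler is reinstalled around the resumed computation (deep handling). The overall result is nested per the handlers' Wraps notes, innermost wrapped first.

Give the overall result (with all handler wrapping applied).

Answer: [[(0, 0)]]

Evaluation trace:
get @ H0 ⇒ 0
put(0) @ H0 ⇒ s:=0
H0 returns (0, 0)
H1 returns [(0, 0)]
H2 returns [[(0, 0)]]
= [[(0, 0)]]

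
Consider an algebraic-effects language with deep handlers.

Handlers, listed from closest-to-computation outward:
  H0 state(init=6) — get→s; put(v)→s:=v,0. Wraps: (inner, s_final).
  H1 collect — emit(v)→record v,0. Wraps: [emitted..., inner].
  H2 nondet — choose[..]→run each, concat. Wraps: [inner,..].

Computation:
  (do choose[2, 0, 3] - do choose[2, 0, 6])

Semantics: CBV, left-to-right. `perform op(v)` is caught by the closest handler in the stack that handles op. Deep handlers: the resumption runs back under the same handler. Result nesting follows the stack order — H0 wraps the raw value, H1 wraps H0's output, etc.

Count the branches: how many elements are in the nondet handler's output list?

Answer: 9

Evaluation trace:
choose[2, 0, 3] @ H2
  branch[0] choose=2:
    choose[2, 0, 6] @ H2
      branch[0] choose=2:
        H0 returns (0, 6)
        H1 returns [(0, 6)]
        H2 returns [[(0, 6)]]
      branch[1] choose=0:
        H0 returns (2, 6)
        H1 returns [(2, 6)]
        H2 returns [[(2, 6)]]
      branch[2] choose=6:
        H0 returns (-4, 6)
        H1 returns [(-4, 6)]
        H2 returns [[(-4, 6)]]
  branch[1] choose=0:
    choose[2, 0, 6] @ H2
      branch[0] choose=2:
        H0 returns (-2, 6)
        H1 returns [(-2, 6)]
        H2 returns [[(-2, 6)]]
      branch[1] choose=0:
        H0 returns (0, 6)
        H1 returns [(0, 6)]
        H2 returns [[(0, 6)]]
      branch[2] choose=6:
        H0 returns (-6, 6)
        H1 returns [(-6, 6)]
        H2 returns [[(-6, 6)]]
  branch[2] choose=3:
    choose[2, 0, 6] @ H2
      branch[0] choose=2:
        H0 returns (1, 6)
        H1 returns [(1, 6)]
        H2 returns [[(1, 6)]]
      branch[1] choose=0:
        H0 returns (3, 6)
        H1 returns [(3, 6)]
        H2 returns [[(3, 6)]]
      branch[2] choose=6:
        H0 returns (-3, 6)
        H1 returns [(-3, 6)]
        H2 returns [[(-3, 6)]]
= [[(0, 6)], [(2, 6)], [(-4, 6)], [(-2, 6)], [(0, 6)], [(-6, 6)], [(1, 6)], [(3, 6)], [(-3, 6)]]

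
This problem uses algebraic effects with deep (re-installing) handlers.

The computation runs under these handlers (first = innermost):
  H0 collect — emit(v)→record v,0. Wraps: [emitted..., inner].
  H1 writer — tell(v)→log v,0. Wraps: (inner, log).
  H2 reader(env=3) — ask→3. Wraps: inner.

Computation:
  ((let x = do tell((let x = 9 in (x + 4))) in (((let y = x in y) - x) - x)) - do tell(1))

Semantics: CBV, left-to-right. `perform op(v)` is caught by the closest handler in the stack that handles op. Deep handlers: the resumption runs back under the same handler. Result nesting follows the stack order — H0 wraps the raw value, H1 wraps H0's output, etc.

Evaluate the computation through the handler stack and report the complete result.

Answer: ([0], (13, 1))

Working:
tell(13) @ H1 ⇒ log+=13
tell(1) @ H1 ⇒ log+=1
H0 returns [0]
H1 returns ([0], (13, 1))
H2 returns ([0], (13, 1))
= ([0], (13, 1))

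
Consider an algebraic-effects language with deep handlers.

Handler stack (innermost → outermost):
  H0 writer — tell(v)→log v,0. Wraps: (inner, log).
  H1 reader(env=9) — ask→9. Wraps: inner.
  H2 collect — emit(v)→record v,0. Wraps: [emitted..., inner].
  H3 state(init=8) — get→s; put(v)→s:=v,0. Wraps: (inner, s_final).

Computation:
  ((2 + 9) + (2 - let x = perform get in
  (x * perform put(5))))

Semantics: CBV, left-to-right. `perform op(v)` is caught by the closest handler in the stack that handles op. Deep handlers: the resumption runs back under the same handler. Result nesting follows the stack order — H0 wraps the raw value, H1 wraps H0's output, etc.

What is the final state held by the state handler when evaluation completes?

Answer: 5

Working:
get @ H3 ⇒ 8
put(5) @ H3 ⇒ s:=5
H0 returns (13, ())
H1 returns (13, ())
H2 returns [(13, ())]
H3 returns ([(13, ())], 5)
= ([(13, ())], 5)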